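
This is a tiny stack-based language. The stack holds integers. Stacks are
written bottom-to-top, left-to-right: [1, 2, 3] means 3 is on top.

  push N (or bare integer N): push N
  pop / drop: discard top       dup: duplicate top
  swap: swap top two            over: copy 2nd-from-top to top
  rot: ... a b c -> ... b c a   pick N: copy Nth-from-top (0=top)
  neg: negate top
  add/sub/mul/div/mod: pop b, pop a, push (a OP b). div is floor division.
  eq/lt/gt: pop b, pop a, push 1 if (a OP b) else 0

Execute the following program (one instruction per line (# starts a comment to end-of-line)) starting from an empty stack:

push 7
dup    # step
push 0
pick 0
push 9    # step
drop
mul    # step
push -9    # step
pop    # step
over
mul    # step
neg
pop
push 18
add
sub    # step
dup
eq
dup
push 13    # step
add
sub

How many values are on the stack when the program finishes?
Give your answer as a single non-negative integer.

Answer: 1

Derivation:
After 'push 7': stack = [7] (depth 1)
After 'dup': stack = [7, 7] (depth 2)
After 'push 0': stack = [7, 7, 0] (depth 3)
After 'pick 0': stack = [7, 7, 0, 0] (depth 4)
After 'push 9': stack = [7, 7, 0, 0, 9] (depth 5)
After 'drop': stack = [7, 7, 0, 0] (depth 4)
After 'mul': stack = [7, 7, 0] (depth 3)
After 'push -9': stack = [7, 7, 0, -9] (depth 4)
After 'pop': stack = [7, 7, 0] (depth 3)
After 'over': stack = [7, 7, 0, 7] (depth 4)
  ...
After 'pop': stack = [7, 7] (depth 2)
After 'push 18': stack = [7, 7, 18] (depth 3)
After 'add': stack = [7, 25] (depth 2)
After 'sub': stack = [-18] (depth 1)
After 'dup': stack = [-18, -18] (depth 2)
After 'eq': stack = [1] (depth 1)
After 'dup': stack = [1, 1] (depth 2)
After 'push 13': stack = [1, 1, 13] (depth 3)
After 'add': stack = [1, 14] (depth 2)
After 'sub': stack = [-13] (depth 1)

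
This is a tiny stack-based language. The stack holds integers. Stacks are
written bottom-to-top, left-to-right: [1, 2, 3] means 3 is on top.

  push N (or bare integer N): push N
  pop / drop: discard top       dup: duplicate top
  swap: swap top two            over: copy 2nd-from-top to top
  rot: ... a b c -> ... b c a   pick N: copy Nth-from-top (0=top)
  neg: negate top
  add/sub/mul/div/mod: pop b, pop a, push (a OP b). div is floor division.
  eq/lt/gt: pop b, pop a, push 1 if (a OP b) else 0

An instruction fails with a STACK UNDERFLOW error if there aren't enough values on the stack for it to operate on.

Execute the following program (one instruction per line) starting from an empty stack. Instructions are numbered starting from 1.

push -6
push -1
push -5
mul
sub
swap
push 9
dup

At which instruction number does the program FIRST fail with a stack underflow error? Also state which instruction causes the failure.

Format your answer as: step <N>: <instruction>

Answer: step 6: swap

Derivation:
Step 1 ('push -6'): stack = [-6], depth = 1
Step 2 ('push -1'): stack = [-6, -1], depth = 2
Step 3 ('push -5'): stack = [-6, -1, -5], depth = 3
Step 4 ('mul'): stack = [-6, 5], depth = 2
Step 5 ('sub'): stack = [-11], depth = 1
Step 6 ('swap'): needs 2 value(s) but depth is 1 — STACK UNDERFLOW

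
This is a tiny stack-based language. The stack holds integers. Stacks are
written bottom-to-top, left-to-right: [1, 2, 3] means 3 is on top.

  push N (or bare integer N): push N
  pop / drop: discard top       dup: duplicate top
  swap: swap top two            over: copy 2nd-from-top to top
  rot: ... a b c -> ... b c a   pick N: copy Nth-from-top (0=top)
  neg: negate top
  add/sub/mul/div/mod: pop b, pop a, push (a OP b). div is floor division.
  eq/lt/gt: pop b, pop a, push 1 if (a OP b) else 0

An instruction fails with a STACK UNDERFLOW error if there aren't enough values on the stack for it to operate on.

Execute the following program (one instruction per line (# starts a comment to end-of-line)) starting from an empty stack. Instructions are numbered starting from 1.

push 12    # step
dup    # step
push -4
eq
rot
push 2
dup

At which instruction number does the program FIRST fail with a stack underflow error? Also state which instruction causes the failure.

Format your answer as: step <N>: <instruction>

Step 1 ('push 12'): stack = [12], depth = 1
Step 2 ('dup'): stack = [12, 12], depth = 2
Step 3 ('push -4'): stack = [12, 12, -4], depth = 3
Step 4 ('eq'): stack = [12, 0], depth = 2
Step 5 ('rot'): needs 3 value(s) but depth is 2 — STACK UNDERFLOW

Answer: step 5: rot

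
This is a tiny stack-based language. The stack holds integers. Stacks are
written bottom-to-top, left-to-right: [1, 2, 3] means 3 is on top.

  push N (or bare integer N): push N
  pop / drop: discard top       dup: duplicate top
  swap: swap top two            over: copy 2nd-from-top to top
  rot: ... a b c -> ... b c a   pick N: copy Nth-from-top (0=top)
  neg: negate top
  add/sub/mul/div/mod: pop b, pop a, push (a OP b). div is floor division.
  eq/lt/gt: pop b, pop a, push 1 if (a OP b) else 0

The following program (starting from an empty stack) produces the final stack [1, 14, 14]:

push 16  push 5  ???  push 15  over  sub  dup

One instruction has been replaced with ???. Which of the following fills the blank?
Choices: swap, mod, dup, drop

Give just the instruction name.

Stack before ???: [16, 5]
Stack after ???:  [1]
Checking each choice:
  swap: produces [5, 16, -1, -1]
  mod: MATCH
  dup: produces [16, 5, 5, 10, 10]
  drop: produces [16, -1, -1]


Answer: mod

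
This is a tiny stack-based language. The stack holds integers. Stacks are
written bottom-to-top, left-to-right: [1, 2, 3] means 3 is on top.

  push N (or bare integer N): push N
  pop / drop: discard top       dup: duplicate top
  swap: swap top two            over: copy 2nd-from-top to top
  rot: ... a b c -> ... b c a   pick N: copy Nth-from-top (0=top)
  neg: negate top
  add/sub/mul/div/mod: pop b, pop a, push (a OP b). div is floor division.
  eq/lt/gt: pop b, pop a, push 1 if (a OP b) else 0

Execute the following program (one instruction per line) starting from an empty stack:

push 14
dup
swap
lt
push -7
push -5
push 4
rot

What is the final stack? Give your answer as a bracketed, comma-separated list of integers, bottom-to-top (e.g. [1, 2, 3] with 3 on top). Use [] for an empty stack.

Answer: [0, -5, 4, -7]

Derivation:
After 'push 14': [14]
After 'dup': [14, 14]
After 'swap': [14, 14]
After 'lt': [0]
After 'push -7': [0, -7]
After 'push -5': [0, -7, -5]
After 'push 4': [0, -7, -5, 4]
After 'rot': [0, -5, 4, -7]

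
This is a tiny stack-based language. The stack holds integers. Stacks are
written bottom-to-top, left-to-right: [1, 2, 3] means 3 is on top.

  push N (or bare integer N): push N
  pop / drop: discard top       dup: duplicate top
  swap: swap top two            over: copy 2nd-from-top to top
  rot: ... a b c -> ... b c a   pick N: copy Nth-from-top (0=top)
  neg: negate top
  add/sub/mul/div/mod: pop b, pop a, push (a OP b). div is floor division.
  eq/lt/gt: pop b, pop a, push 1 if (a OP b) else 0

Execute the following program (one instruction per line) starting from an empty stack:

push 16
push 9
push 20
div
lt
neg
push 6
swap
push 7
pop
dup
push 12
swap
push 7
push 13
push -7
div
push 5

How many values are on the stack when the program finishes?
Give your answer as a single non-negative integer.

Answer: 7

Derivation:
After 'push 16': stack = [16] (depth 1)
After 'push 9': stack = [16, 9] (depth 2)
After 'push 20': stack = [16, 9, 20] (depth 3)
After 'div': stack = [16, 0] (depth 2)
After 'lt': stack = [0] (depth 1)
After 'neg': stack = [0] (depth 1)
After 'push 6': stack = [0, 6] (depth 2)
After 'swap': stack = [6, 0] (depth 2)
After 'push 7': stack = [6, 0, 7] (depth 3)
After 'pop': stack = [6, 0] (depth 2)
After 'dup': stack = [6, 0, 0] (depth 3)
After 'push 12': stack = [6, 0, 0, 12] (depth 4)
After 'swap': stack = [6, 0, 12, 0] (depth 4)
After 'push 7': stack = [6, 0, 12, 0, 7] (depth 5)
After 'push 13': stack = [6, 0, 12, 0, 7, 13] (depth 6)
After 'push -7': stack = [6, 0, 12, 0, 7, 13, -7] (depth 7)
After 'div': stack = [6, 0, 12, 0, 7, -2] (depth 6)
After 'push 5': stack = [6, 0, 12, 0, 7, -2, 5] (depth 7)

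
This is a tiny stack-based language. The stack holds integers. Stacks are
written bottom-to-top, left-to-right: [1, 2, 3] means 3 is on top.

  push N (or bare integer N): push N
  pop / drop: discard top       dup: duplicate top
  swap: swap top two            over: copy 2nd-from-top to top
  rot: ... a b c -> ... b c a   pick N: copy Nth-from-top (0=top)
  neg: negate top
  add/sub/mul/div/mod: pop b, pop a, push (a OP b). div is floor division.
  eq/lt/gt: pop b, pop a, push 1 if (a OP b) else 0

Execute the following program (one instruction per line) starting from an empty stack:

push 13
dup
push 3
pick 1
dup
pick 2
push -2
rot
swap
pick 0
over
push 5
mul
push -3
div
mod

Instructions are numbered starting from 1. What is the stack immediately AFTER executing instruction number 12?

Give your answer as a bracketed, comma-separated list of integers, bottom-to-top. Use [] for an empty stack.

Step 1 ('push 13'): [13]
Step 2 ('dup'): [13, 13]
Step 3 ('push 3'): [13, 13, 3]
Step 4 ('pick 1'): [13, 13, 3, 13]
Step 5 ('dup'): [13, 13, 3, 13, 13]
Step 6 ('pick 2'): [13, 13, 3, 13, 13, 3]
Step 7 ('push -2'): [13, 13, 3, 13, 13, 3, -2]
Step 8 ('rot'): [13, 13, 3, 13, 3, -2, 13]
Step 9 ('swap'): [13, 13, 3, 13, 3, 13, -2]
Step 10 ('pick 0'): [13, 13, 3, 13, 3, 13, -2, -2]
Step 11 ('over'): [13, 13, 3, 13, 3, 13, -2, -2, -2]
Step 12 ('push 5'): [13, 13, 3, 13, 3, 13, -2, -2, -2, 5]

Answer: [13, 13, 3, 13, 3, 13, -2, -2, -2, 5]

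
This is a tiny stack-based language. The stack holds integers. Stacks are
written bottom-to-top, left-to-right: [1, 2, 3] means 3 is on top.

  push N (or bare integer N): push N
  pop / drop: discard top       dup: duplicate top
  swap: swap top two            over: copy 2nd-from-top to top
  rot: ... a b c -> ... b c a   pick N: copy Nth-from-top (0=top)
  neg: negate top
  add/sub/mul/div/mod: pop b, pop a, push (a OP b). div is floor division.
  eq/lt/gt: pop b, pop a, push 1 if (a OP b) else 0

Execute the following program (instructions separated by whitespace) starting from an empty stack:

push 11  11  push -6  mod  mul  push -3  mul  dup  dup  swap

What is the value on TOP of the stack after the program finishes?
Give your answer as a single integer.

Answer: 33

Derivation:
After 'push 11': [11]
After 'push 11': [11, 11]
After 'push -6': [11, 11, -6]
After 'mod': [11, -1]
After 'mul': [-11]
After 'push -3': [-11, -3]
After 'mul': [33]
After 'dup': [33, 33]
After 'dup': [33, 33, 33]
After 'swap': [33, 33, 33]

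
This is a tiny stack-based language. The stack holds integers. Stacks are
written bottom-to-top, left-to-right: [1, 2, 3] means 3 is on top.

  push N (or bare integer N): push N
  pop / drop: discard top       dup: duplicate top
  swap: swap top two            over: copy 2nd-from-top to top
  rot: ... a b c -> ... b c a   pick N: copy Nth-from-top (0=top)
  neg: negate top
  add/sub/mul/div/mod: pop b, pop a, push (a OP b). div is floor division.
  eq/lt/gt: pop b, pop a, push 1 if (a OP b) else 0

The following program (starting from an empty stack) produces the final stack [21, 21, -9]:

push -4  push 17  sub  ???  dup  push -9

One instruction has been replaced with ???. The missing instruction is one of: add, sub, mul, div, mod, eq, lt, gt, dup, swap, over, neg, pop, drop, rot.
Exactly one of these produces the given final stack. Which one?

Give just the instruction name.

Stack before ???: [-21]
Stack after ???:  [21]
The instruction that transforms [-21] -> [21] is: neg

Answer: neg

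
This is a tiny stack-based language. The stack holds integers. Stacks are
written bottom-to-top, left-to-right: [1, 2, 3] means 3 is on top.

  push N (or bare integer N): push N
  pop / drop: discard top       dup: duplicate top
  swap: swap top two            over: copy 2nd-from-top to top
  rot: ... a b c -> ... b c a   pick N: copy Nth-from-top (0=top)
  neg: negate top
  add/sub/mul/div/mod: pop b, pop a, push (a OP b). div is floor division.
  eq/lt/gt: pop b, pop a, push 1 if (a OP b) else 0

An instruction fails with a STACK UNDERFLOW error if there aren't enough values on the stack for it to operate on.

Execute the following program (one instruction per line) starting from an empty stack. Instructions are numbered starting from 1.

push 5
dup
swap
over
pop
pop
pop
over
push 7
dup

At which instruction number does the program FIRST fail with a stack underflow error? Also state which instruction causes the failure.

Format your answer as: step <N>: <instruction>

Step 1 ('push 5'): stack = [5], depth = 1
Step 2 ('dup'): stack = [5, 5], depth = 2
Step 3 ('swap'): stack = [5, 5], depth = 2
Step 4 ('over'): stack = [5, 5, 5], depth = 3
Step 5 ('pop'): stack = [5, 5], depth = 2
Step 6 ('pop'): stack = [5], depth = 1
Step 7 ('pop'): stack = [], depth = 0
Step 8 ('over'): needs 2 value(s) but depth is 0 — STACK UNDERFLOW

Answer: step 8: over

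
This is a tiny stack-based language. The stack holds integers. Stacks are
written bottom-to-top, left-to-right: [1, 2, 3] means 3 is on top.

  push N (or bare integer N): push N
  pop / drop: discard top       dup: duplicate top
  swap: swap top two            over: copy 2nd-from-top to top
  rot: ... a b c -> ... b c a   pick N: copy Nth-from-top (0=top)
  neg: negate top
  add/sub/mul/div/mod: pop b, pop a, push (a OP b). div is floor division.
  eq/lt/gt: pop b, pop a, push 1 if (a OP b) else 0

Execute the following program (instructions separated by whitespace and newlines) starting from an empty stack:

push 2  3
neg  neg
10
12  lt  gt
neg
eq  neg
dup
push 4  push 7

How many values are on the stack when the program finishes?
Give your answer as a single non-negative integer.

Answer: 4

Derivation:
After 'push 2': stack = [2] (depth 1)
After 'push 3': stack = [2, 3] (depth 2)
After 'neg': stack = [2, -3] (depth 2)
After 'neg': stack = [2, 3] (depth 2)
After 'push 10': stack = [2, 3, 10] (depth 3)
After 'push 12': stack = [2, 3, 10, 12] (depth 4)
After 'lt': stack = [2, 3, 1] (depth 3)
After 'gt': stack = [2, 1] (depth 2)
After 'neg': stack = [2, -1] (depth 2)
After 'eq': stack = [0] (depth 1)
After 'neg': stack = [0] (depth 1)
After 'dup': stack = [0, 0] (depth 2)
After 'push 4': stack = [0, 0, 4] (depth 3)
After 'push 7': stack = [0, 0, 4, 7] (depth 4)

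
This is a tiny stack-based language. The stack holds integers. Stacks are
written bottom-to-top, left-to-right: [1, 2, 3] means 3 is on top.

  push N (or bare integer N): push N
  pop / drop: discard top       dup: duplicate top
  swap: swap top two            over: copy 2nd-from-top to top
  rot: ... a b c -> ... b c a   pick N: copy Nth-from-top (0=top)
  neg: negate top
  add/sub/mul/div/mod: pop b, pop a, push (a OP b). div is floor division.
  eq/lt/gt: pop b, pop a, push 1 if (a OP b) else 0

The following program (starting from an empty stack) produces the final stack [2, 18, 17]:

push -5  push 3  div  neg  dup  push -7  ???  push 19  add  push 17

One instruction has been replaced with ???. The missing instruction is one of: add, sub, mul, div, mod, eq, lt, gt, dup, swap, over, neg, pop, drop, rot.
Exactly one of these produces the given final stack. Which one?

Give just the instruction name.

Answer: div

Derivation:
Stack before ???: [2, 2, -7]
Stack after ???:  [2, -1]
The instruction that transforms [2, 2, -7] -> [2, -1] is: div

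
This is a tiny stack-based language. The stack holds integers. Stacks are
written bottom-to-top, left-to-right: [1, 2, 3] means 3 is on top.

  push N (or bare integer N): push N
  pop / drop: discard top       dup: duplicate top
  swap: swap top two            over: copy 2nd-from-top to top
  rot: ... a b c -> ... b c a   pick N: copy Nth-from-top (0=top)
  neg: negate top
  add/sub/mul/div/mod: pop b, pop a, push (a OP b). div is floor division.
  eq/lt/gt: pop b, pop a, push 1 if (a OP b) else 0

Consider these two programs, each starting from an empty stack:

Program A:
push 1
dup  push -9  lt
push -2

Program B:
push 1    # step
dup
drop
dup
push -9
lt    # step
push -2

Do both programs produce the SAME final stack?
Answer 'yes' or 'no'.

Answer: yes

Derivation:
Program A trace:
  After 'push 1': [1]
  After 'dup': [1, 1]
  After 'push -9': [1, 1, -9]
  After 'lt': [1, 0]
  After 'push -2': [1, 0, -2]
Program A final stack: [1, 0, -2]

Program B trace:
  After 'push 1': [1]
  After 'dup': [1, 1]
  After 'drop': [1]
  After 'dup': [1, 1]
  After 'push -9': [1, 1, -9]
  After 'lt': [1, 0]
  After 'push -2': [1, 0, -2]
Program B final stack: [1, 0, -2]
Same: yes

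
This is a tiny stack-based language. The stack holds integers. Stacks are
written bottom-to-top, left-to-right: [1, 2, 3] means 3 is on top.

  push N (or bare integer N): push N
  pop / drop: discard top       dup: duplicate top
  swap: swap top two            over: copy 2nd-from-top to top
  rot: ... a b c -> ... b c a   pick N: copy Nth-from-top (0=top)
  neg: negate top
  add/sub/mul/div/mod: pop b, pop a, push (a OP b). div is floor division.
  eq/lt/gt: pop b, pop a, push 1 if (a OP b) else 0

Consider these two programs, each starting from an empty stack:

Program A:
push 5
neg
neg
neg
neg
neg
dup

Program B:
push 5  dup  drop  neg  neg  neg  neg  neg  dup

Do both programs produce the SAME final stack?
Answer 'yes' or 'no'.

Answer: yes

Derivation:
Program A trace:
  After 'push 5': [5]
  After 'neg': [-5]
  After 'neg': [5]
  After 'neg': [-5]
  After 'neg': [5]
  After 'neg': [-5]
  After 'dup': [-5, -5]
Program A final stack: [-5, -5]

Program B trace:
  After 'push 5': [5]
  After 'dup': [5, 5]
  After 'drop': [5]
  After 'neg': [-5]
  After 'neg': [5]
  After 'neg': [-5]
  After 'neg': [5]
  After 'neg': [-5]
  After 'dup': [-5, -5]
Program B final stack: [-5, -5]
Same: yes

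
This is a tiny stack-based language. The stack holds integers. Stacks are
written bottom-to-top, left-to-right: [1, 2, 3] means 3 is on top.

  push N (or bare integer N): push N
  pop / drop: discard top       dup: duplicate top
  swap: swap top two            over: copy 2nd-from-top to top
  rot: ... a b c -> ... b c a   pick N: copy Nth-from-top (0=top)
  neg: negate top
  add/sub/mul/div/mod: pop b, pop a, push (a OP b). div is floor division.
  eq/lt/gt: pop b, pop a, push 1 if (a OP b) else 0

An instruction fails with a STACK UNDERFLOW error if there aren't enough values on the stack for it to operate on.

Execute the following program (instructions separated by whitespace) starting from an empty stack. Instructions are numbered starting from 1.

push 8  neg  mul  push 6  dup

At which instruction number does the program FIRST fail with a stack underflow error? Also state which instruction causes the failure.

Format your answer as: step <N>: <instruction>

Step 1 ('push 8'): stack = [8], depth = 1
Step 2 ('neg'): stack = [-8], depth = 1
Step 3 ('mul'): needs 2 value(s) but depth is 1 — STACK UNDERFLOW

Answer: step 3: mul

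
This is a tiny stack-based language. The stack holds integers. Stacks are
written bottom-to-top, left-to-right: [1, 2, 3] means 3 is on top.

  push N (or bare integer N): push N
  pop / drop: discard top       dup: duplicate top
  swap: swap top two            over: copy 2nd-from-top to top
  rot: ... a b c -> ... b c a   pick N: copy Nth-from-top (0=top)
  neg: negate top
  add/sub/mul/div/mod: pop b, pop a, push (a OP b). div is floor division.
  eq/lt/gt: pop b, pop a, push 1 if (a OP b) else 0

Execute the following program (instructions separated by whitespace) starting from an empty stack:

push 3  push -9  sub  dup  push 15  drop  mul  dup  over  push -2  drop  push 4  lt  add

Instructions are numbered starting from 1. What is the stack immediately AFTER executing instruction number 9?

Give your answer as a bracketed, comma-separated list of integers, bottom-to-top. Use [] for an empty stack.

Step 1 ('push 3'): [3]
Step 2 ('push -9'): [3, -9]
Step 3 ('sub'): [12]
Step 4 ('dup'): [12, 12]
Step 5 ('push 15'): [12, 12, 15]
Step 6 ('drop'): [12, 12]
Step 7 ('mul'): [144]
Step 8 ('dup'): [144, 144]
Step 9 ('over'): [144, 144, 144]

Answer: [144, 144, 144]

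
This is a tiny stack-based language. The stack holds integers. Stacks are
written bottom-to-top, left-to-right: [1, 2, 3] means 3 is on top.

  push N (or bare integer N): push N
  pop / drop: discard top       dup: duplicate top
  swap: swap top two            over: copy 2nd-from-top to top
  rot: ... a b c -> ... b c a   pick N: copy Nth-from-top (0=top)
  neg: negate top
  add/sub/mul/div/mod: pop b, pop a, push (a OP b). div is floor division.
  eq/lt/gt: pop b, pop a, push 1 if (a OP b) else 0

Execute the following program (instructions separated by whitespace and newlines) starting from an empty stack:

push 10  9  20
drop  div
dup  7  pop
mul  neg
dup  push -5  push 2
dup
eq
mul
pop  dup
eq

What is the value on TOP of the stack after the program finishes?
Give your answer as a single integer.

Answer: 1

Derivation:
After 'push 10': [10]
After 'push 9': [10, 9]
After 'push 20': [10, 9, 20]
After 'drop': [10, 9]
After 'div': [1]
After 'dup': [1, 1]
After 'push 7': [1, 1, 7]
After 'pop': [1, 1]
After 'mul': [1]
After 'neg': [-1]
After 'dup': [-1, -1]
After 'push -5': [-1, -1, -5]
After 'push 2': [-1, -1, -5, 2]
After 'dup': [-1, -1, -5, 2, 2]
After 'eq': [-1, -1, -5, 1]
After 'mul': [-1, -1, -5]
After 'pop': [-1, -1]
After 'dup': [-1, -1, -1]
After 'eq': [-1, 1]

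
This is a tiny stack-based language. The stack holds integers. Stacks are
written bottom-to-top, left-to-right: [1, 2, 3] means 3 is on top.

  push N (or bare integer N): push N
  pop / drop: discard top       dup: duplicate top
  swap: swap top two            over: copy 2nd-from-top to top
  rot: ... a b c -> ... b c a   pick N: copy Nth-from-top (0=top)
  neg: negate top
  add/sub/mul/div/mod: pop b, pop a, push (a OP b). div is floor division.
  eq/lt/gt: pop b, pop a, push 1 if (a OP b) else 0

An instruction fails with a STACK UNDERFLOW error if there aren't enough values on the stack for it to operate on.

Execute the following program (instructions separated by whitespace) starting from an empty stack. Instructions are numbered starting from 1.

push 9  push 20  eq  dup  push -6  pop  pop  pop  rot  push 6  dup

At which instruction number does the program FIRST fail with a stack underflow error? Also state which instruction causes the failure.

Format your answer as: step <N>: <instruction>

Answer: step 9: rot

Derivation:
Step 1 ('push 9'): stack = [9], depth = 1
Step 2 ('push 20'): stack = [9, 20], depth = 2
Step 3 ('eq'): stack = [0], depth = 1
Step 4 ('dup'): stack = [0, 0], depth = 2
Step 5 ('push -6'): stack = [0, 0, -6], depth = 3
Step 6 ('pop'): stack = [0, 0], depth = 2
Step 7 ('pop'): stack = [0], depth = 1
Step 8 ('pop'): stack = [], depth = 0
Step 9 ('rot'): needs 3 value(s) but depth is 0 — STACK UNDERFLOW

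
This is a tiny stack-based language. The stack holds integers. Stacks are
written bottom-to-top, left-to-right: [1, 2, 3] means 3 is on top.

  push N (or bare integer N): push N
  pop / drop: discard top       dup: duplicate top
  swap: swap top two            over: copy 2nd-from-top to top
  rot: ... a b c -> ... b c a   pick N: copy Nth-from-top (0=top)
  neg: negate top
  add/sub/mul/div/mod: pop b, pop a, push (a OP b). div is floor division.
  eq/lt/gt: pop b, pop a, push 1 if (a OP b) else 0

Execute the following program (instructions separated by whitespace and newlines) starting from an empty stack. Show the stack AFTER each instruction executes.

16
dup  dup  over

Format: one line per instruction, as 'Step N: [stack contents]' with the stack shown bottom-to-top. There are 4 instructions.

Step 1: [16]
Step 2: [16, 16]
Step 3: [16, 16, 16]
Step 4: [16, 16, 16, 16]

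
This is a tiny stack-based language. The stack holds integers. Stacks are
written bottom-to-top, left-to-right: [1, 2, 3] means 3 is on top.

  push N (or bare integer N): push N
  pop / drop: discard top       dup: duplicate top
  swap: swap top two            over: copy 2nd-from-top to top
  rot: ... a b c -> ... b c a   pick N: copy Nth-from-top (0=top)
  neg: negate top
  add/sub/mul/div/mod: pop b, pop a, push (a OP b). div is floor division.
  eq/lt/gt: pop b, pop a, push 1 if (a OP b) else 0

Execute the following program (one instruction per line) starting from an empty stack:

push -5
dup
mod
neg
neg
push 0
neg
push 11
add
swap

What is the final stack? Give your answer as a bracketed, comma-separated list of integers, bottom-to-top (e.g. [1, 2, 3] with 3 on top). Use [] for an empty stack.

After 'push -5': [-5]
After 'dup': [-5, -5]
After 'mod': [0]
After 'neg': [0]
After 'neg': [0]
After 'push 0': [0, 0]
After 'neg': [0, 0]
After 'push 11': [0, 0, 11]
After 'add': [0, 11]
After 'swap': [11, 0]

Answer: [11, 0]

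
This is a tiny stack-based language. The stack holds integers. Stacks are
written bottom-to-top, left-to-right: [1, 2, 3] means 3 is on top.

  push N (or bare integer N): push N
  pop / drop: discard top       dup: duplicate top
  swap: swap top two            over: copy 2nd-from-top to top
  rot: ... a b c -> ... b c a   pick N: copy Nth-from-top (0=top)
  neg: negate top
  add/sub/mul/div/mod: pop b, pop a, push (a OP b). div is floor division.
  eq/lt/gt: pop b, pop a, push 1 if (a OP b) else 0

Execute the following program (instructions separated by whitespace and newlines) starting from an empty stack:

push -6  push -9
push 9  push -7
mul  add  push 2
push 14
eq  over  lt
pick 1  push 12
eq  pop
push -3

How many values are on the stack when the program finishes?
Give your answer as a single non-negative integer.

After 'push -6': stack = [-6] (depth 1)
After 'push -9': stack = [-6, -9] (depth 2)
After 'push 9': stack = [-6, -9, 9] (depth 3)
After 'push -7': stack = [-6, -9, 9, -7] (depth 4)
After 'mul': stack = [-6, -9, -63] (depth 3)
After 'add': stack = [-6, -72] (depth 2)
After 'push 2': stack = [-6, -72, 2] (depth 3)
After 'push 14': stack = [-6, -72, 2, 14] (depth 4)
After 'eq': stack = [-6, -72, 0] (depth 3)
After 'over': stack = [-6, -72, 0, -72] (depth 4)
After 'lt': stack = [-6, -72, 0] (depth 3)
After 'pick 1': stack = [-6, -72, 0, -72] (depth 4)
After 'push 12': stack = [-6, -72, 0, -72, 12] (depth 5)
After 'eq': stack = [-6, -72, 0, 0] (depth 4)
After 'pop': stack = [-6, -72, 0] (depth 3)
After 'push -3': stack = [-6, -72, 0, -3] (depth 4)

Answer: 4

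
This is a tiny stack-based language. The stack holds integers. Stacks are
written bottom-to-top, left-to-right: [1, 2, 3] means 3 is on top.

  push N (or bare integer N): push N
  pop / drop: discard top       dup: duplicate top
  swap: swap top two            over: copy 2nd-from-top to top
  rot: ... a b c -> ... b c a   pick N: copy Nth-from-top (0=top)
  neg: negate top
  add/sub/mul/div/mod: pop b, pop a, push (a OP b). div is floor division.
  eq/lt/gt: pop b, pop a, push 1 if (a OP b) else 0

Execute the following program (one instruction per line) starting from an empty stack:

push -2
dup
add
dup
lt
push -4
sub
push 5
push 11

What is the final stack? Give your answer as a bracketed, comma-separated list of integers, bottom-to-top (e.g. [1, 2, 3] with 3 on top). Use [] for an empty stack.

After 'push -2': [-2]
After 'dup': [-2, -2]
After 'add': [-4]
After 'dup': [-4, -4]
After 'lt': [0]
After 'push -4': [0, -4]
After 'sub': [4]
After 'push 5': [4, 5]
After 'push 11': [4, 5, 11]

Answer: [4, 5, 11]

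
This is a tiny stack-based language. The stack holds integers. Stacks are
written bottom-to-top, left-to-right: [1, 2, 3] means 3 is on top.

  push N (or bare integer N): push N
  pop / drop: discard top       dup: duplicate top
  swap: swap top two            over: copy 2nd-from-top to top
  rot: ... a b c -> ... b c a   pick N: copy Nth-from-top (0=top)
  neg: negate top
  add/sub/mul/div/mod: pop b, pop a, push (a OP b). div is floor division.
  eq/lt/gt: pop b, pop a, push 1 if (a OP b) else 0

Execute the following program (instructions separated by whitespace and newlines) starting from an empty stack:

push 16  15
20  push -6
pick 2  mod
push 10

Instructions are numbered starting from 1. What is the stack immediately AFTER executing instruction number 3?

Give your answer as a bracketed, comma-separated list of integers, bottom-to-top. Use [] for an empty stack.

Answer: [16, 15, 20]

Derivation:
Step 1 ('push 16'): [16]
Step 2 ('15'): [16, 15]
Step 3 ('20'): [16, 15, 20]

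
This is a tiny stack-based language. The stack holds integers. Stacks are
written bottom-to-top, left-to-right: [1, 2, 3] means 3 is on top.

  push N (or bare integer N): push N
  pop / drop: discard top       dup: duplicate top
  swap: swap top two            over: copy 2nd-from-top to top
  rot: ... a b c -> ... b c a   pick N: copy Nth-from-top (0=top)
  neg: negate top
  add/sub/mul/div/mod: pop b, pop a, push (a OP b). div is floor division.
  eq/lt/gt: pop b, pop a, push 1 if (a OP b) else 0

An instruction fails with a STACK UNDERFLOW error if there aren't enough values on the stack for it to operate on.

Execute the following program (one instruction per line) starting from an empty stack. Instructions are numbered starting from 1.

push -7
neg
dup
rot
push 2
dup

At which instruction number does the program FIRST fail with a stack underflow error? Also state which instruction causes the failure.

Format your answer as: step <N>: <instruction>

Step 1 ('push -7'): stack = [-7], depth = 1
Step 2 ('neg'): stack = [7], depth = 1
Step 3 ('dup'): stack = [7, 7], depth = 2
Step 4 ('rot'): needs 3 value(s) but depth is 2 — STACK UNDERFLOW

Answer: step 4: rot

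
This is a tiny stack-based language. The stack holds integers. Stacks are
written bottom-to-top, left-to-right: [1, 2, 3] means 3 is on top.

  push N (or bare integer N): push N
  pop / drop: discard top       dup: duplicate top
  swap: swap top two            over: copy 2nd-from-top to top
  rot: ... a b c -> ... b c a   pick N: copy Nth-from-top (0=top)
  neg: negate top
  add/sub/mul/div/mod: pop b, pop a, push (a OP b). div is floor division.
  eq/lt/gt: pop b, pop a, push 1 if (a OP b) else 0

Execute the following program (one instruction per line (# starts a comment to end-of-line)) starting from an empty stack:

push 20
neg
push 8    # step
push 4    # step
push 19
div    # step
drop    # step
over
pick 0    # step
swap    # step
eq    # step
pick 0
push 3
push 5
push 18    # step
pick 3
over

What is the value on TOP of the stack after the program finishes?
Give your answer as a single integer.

After 'push 20': [20]
After 'neg': [-20]
After 'push 8': [-20, 8]
After 'push 4': [-20, 8, 4]
After 'push 19': [-20, 8, 4, 19]
After 'div': [-20, 8, 0]
After 'drop': [-20, 8]
After 'over': [-20, 8, -20]
After 'pick 0': [-20, 8, -20, -20]
After 'swap': [-20, 8, -20, -20]
After 'eq': [-20, 8, 1]
After 'pick 0': [-20, 8, 1, 1]
After 'push 3': [-20, 8, 1, 1, 3]
After 'push 5': [-20, 8, 1, 1, 3, 5]
After 'push 18': [-20, 8, 1, 1, 3, 5, 18]
After 'pick 3': [-20, 8, 1, 1, 3, 5, 18, 1]
After 'over': [-20, 8, 1, 1, 3, 5, 18, 1, 18]

Answer: 18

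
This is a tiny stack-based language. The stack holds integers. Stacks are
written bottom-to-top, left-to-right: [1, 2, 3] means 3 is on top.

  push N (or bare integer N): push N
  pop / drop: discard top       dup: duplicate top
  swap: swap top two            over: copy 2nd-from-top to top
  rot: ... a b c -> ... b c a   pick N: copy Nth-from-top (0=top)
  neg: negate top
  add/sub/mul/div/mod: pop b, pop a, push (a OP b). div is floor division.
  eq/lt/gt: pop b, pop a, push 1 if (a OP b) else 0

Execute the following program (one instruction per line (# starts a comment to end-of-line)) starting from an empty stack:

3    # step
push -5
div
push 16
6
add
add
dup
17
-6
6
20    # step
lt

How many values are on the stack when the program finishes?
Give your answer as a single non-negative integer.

Answer: 5

Derivation:
After 'push 3': stack = [3] (depth 1)
After 'push -5': stack = [3, -5] (depth 2)
After 'div': stack = [-1] (depth 1)
After 'push 16': stack = [-1, 16] (depth 2)
After 'push 6': stack = [-1, 16, 6] (depth 3)
After 'add': stack = [-1, 22] (depth 2)
After 'add': stack = [21] (depth 1)
After 'dup': stack = [21, 21] (depth 2)
After 'push 17': stack = [21, 21, 17] (depth 3)
After 'push -6': stack = [21, 21, 17, -6] (depth 4)
After 'push 6': stack = [21, 21, 17, -6, 6] (depth 5)
After 'push 20': stack = [21, 21, 17, -6, 6, 20] (depth 6)
After 'lt': stack = [21, 21, 17, -6, 1] (depth 5)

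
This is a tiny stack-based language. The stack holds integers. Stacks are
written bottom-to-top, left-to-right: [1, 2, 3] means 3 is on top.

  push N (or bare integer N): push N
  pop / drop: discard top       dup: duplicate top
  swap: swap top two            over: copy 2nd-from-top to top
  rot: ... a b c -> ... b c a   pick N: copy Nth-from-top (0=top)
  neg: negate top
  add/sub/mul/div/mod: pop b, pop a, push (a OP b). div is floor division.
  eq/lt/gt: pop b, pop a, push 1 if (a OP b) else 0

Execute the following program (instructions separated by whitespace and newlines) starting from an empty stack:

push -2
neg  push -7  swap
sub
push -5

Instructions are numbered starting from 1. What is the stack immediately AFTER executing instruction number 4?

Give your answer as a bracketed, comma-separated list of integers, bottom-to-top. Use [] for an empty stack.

Step 1 ('push -2'): [-2]
Step 2 ('neg'): [2]
Step 3 ('push -7'): [2, -7]
Step 4 ('swap'): [-7, 2]

Answer: [-7, 2]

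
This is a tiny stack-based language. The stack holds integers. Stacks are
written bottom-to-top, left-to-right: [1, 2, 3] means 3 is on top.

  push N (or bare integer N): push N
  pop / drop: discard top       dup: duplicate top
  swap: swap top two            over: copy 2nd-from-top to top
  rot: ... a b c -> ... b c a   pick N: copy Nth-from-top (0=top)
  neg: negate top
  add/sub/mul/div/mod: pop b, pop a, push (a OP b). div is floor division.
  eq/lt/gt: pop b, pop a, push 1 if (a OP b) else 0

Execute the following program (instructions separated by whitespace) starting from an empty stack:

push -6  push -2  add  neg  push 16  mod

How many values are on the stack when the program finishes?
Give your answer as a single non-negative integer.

Answer: 1

Derivation:
After 'push -6': stack = [-6] (depth 1)
After 'push -2': stack = [-6, -2] (depth 2)
After 'add': stack = [-8] (depth 1)
After 'neg': stack = [8] (depth 1)
After 'push 16': stack = [8, 16] (depth 2)
After 'mod': stack = [8] (depth 1)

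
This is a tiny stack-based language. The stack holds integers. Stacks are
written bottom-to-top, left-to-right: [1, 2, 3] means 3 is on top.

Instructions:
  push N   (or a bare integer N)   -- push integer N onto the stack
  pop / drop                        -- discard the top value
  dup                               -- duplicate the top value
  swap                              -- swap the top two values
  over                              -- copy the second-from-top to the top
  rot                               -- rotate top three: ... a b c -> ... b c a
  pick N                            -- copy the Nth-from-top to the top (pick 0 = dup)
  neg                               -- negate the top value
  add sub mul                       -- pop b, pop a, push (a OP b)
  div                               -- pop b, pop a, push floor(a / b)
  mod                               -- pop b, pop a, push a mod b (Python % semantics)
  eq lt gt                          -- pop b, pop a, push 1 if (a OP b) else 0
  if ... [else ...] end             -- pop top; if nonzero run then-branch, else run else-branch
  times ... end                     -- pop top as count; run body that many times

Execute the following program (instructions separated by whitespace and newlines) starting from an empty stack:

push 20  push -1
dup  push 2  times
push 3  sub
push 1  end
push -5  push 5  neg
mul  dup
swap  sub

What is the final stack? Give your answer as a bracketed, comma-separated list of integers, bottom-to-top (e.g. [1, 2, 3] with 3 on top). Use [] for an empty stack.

Answer: [20, -1, -4, -2, 1, 0]

Derivation:
After 'push 20': [20]
After 'push -1': [20, -1]
After 'dup': [20, -1, -1]
After 'push 2': [20, -1, -1, 2]
After 'times': [20, -1, -1]
After 'push 3': [20, -1, -1, 3]
After 'sub': [20, -1, -4]
After 'push 1': [20, -1, -4, 1]
After 'push 3': [20, -1, -4, 1, 3]
After 'sub': [20, -1, -4, -2]
After 'push 1': [20, -1, -4, -2, 1]
After 'push -5': [20, -1, -4, -2, 1, -5]
After 'push 5': [20, -1, -4, -2, 1, -5, 5]
After 'neg': [20, -1, -4, -2, 1, -5, -5]
After 'mul': [20, -1, -4, -2, 1, 25]
After 'dup': [20, -1, -4, -2, 1, 25, 25]
After 'swap': [20, -1, -4, -2, 1, 25, 25]
After 'sub': [20, -1, -4, -2, 1, 0]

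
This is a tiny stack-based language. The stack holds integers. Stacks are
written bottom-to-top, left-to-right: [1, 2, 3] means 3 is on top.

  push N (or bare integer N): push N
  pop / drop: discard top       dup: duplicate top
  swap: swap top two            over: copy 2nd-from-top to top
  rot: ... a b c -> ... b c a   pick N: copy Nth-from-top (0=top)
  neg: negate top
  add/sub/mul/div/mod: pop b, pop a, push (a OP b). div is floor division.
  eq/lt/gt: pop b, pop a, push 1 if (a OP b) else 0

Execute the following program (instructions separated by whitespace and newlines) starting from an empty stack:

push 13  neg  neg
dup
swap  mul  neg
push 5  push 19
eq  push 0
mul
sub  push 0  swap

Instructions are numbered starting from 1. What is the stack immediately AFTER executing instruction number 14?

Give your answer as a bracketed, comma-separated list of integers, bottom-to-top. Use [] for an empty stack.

Step 1 ('push 13'): [13]
Step 2 ('neg'): [-13]
Step 3 ('neg'): [13]
Step 4 ('dup'): [13, 13]
Step 5 ('swap'): [13, 13]
Step 6 ('mul'): [169]
Step 7 ('neg'): [-169]
Step 8 ('push 5'): [-169, 5]
Step 9 ('push 19'): [-169, 5, 19]
Step 10 ('eq'): [-169, 0]
Step 11 ('push 0'): [-169, 0, 0]
Step 12 ('mul'): [-169, 0]
Step 13 ('sub'): [-169]
Step 14 ('push 0'): [-169, 0]

Answer: [-169, 0]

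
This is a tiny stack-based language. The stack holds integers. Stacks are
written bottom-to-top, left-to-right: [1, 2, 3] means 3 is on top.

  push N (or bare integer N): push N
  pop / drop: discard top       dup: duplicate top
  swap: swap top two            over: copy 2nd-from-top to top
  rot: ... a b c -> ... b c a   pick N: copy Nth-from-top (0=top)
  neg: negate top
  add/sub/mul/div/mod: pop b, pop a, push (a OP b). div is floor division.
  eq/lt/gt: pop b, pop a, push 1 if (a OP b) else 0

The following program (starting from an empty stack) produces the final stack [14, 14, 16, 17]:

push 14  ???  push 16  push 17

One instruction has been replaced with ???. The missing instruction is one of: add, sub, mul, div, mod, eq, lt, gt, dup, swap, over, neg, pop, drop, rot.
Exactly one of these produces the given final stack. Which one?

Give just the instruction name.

Stack before ???: [14]
Stack after ???:  [14, 14]
The instruction that transforms [14] -> [14, 14] is: dup

Answer: dup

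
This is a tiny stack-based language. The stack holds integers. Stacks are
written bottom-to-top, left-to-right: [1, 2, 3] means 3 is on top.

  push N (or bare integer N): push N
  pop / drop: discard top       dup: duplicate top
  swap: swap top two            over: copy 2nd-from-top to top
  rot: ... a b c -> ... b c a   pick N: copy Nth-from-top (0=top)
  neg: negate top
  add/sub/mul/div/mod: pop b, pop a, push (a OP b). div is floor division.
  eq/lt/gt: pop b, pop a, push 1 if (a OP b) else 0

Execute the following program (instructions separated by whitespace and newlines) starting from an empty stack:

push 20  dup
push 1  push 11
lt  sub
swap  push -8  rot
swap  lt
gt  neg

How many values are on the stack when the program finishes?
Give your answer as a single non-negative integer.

After 'push 20': stack = [20] (depth 1)
After 'dup': stack = [20, 20] (depth 2)
After 'push 1': stack = [20, 20, 1] (depth 3)
After 'push 11': stack = [20, 20, 1, 11] (depth 4)
After 'lt': stack = [20, 20, 1] (depth 3)
After 'sub': stack = [20, 19] (depth 2)
After 'swap': stack = [19, 20] (depth 2)
After 'push -8': stack = [19, 20, -8] (depth 3)
After 'rot': stack = [20, -8, 19] (depth 3)
After 'swap': stack = [20, 19, -8] (depth 3)
After 'lt': stack = [20, 0] (depth 2)
After 'gt': stack = [1] (depth 1)
After 'neg': stack = [-1] (depth 1)

Answer: 1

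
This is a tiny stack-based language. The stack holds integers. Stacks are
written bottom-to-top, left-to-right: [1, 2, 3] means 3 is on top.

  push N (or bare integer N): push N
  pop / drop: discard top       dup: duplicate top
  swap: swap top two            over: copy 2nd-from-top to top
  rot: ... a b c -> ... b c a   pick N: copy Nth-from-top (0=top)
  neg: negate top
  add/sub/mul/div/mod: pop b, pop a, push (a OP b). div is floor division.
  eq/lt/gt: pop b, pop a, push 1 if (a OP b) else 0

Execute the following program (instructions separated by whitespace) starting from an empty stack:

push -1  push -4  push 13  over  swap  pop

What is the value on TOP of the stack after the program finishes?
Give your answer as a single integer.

Answer: -4

Derivation:
After 'push -1': [-1]
After 'push -4': [-1, -4]
After 'push 13': [-1, -4, 13]
After 'over': [-1, -4, 13, -4]
After 'swap': [-1, -4, -4, 13]
After 'pop': [-1, -4, -4]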